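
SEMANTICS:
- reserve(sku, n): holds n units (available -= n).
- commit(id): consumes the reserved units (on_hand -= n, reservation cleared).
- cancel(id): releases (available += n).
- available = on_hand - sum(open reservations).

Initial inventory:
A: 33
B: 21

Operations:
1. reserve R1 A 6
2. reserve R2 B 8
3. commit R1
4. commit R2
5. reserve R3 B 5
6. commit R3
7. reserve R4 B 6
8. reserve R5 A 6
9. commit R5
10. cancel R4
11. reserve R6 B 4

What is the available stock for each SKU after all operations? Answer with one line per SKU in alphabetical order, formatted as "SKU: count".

Step 1: reserve R1 A 6 -> on_hand[A=33 B=21] avail[A=27 B=21] open={R1}
Step 2: reserve R2 B 8 -> on_hand[A=33 B=21] avail[A=27 B=13] open={R1,R2}
Step 3: commit R1 -> on_hand[A=27 B=21] avail[A=27 B=13] open={R2}
Step 4: commit R2 -> on_hand[A=27 B=13] avail[A=27 B=13] open={}
Step 5: reserve R3 B 5 -> on_hand[A=27 B=13] avail[A=27 B=8] open={R3}
Step 6: commit R3 -> on_hand[A=27 B=8] avail[A=27 B=8] open={}
Step 7: reserve R4 B 6 -> on_hand[A=27 B=8] avail[A=27 B=2] open={R4}
Step 8: reserve R5 A 6 -> on_hand[A=27 B=8] avail[A=21 B=2] open={R4,R5}
Step 9: commit R5 -> on_hand[A=21 B=8] avail[A=21 B=2] open={R4}
Step 10: cancel R4 -> on_hand[A=21 B=8] avail[A=21 B=8] open={}
Step 11: reserve R6 B 4 -> on_hand[A=21 B=8] avail[A=21 B=4] open={R6}

Answer: A: 21
B: 4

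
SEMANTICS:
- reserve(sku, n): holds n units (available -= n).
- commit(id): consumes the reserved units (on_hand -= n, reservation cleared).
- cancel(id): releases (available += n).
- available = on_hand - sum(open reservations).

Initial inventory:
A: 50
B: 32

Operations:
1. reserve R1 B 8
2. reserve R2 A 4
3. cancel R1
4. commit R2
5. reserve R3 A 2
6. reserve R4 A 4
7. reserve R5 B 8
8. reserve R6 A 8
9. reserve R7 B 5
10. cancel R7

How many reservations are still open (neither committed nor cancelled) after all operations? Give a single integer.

Step 1: reserve R1 B 8 -> on_hand[A=50 B=32] avail[A=50 B=24] open={R1}
Step 2: reserve R2 A 4 -> on_hand[A=50 B=32] avail[A=46 B=24] open={R1,R2}
Step 3: cancel R1 -> on_hand[A=50 B=32] avail[A=46 B=32] open={R2}
Step 4: commit R2 -> on_hand[A=46 B=32] avail[A=46 B=32] open={}
Step 5: reserve R3 A 2 -> on_hand[A=46 B=32] avail[A=44 B=32] open={R3}
Step 6: reserve R4 A 4 -> on_hand[A=46 B=32] avail[A=40 B=32] open={R3,R4}
Step 7: reserve R5 B 8 -> on_hand[A=46 B=32] avail[A=40 B=24] open={R3,R4,R5}
Step 8: reserve R6 A 8 -> on_hand[A=46 B=32] avail[A=32 B=24] open={R3,R4,R5,R6}
Step 9: reserve R7 B 5 -> on_hand[A=46 B=32] avail[A=32 B=19] open={R3,R4,R5,R6,R7}
Step 10: cancel R7 -> on_hand[A=46 B=32] avail[A=32 B=24] open={R3,R4,R5,R6}
Open reservations: ['R3', 'R4', 'R5', 'R6'] -> 4

Answer: 4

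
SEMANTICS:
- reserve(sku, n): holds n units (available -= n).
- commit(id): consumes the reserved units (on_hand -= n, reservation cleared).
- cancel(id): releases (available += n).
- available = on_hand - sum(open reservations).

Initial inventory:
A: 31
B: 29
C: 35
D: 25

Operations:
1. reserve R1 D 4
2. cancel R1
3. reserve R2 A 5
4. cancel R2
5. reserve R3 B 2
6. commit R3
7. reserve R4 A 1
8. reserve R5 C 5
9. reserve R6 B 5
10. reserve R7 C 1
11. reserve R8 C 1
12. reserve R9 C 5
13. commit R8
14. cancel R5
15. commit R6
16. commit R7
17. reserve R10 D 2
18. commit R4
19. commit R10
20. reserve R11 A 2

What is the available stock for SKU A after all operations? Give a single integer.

Answer: 28

Derivation:
Step 1: reserve R1 D 4 -> on_hand[A=31 B=29 C=35 D=25] avail[A=31 B=29 C=35 D=21] open={R1}
Step 2: cancel R1 -> on_hand[A=31 B=29 C=35 D=25] avail[A=31 B=29 C=35 D=25] open={}
Step 3: reserve R2 A 5 -> on_hand[A=31 B=29 C=35 D=25] avail[A=26 B=29 C=35 D=25] open={R2}
Step 4: cancel R2 -> on_hand[A=31 B=29 C=35 D=25] avail[A=31 B=29 C=35 D=25] open={}
Step 5: reserve R3 B 2 -> on_hand[A=31 B=29 C=35 D=25] avail[A=31 B=27 C=35 D=25] open={R3}
Step 6: commit R3 -> on_hand[A=31 B=27 C=35 D=25] avail[A=31 B=27 C=35 D=25] open={}
Step 7: reserve R4 A 1 -> on_hand[A=31 B=27 C=35 D=25] avail[A=30 B=27 C=35 D=25] open={R4}
Step 8: reserve R5 C 5 -> on_hand[A=31 B=27 C=35 D=25] avail[A=30 B=27 C=30 D=25] open={R4,R5}
Step 9: reserve R6 B 5 -> on_hand[A=31 B=27 C=35 D=25] avail[A=30 B=22 C=30 D=25] open={R4,R5,R6}
Step 10: reserve R7 C 1 -> on_hand[A=31 B=27 C=35 D=25] avail[A=30 B=22 C=29 D=25] open={R4,R5,R6,R7}
Step 11: reserve R8 C 1 -> on_hand[A=31 B=27 C=35 D=25] avail[A=30 B=22 C=28 D=25] open={R4,R5,R6,R7,R8}
Step 12: reserve R9 C 5 -> on_hand[A=31 B=27 C=35 D=25] avail[A=30 B=22 C=23 D=25] open={R4,R5,R6,R7,R8,R9}
Step 13: commit R8 -> on_hand[A=31 B=27 C=34 D=25] avail[A=30 B=22 C=23 D=25] open={R4,R5,R6,R7,R9}
Step 14: cancel R5 -> on_hand[A=31 B=27 C=34 D=25] avail[A=30 B=22 C=28 D=25] open={R4,R6,R7,R9}
Step 15: commit R6 -> on_hand[A=31 B=22 C=34 D=25] avail[A=30 B=22 C=28 D=25] open={R4,R7,R9}
Step 16: commit R7 -> on_hand[A=31 B=22 C=33 D=25] avail[A=30 B=22 C=28 D=25] open={R4,R9}
Step 17: reserve R10 D 2 -> on_hand[A=31 B=22 C=33 D=25] avail[A=30 B=22 C=28 D=23] open={R10,R4,R9}
Step 18: commit R4 -> on_hand[A=30 B=22 C=33 D=25] avail[A=30 B=22 C=28 D=23] open={R10,R9}
Step 19: commit R10 -> on_hand[A=30 B=22 C=33 D=23] avail[A=30 B=22 C=28 D=23] open={R9}
Step 20: reserve R11 A 2 -> on_hand[A=30 B=22 C=33 D=23] avail[A=28 B=22 C=28 D=23] open={R11,R9}
Final available[A] = 28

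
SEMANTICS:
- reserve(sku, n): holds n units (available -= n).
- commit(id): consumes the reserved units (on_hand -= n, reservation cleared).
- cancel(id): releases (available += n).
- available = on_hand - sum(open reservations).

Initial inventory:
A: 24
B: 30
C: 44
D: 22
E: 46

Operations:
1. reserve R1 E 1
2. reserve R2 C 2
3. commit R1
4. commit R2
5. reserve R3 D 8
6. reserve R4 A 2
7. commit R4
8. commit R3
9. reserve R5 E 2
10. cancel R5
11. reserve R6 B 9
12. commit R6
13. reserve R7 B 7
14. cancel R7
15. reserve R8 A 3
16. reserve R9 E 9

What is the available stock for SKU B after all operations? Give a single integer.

Answer: 21

Derivation:
Step 1: reserve R1 E 1 -> on_hand[A=24 B=30 C=44 D=22 E=46] avail[A=24 B=30 C=44 D=22 E=45] open={R1}
Step 2: reserve R2 C 2 -> on_hand[A=24 B=30 C=44 D=22 E=46] avail[A=24 B=30 C=42 D=22 E=45] open={R1,R2}
Step 3: commit R1 -> on_hand[A=24 B=30 C=44 D=22 E=45] avail[A=24 B=30 C=42 D=22 E=45] open={R2}
Step 4: commit R2 -> on_hand[A=24 B=30 C=42 D=22 E=45] avail[A=24 B=30 C=42 D=22 E=45] open={}
Step 5: reserve R3 D 8 -> on_hand[A=24 B=30 C=42 D=22 E=45] avail[A=24 B=30 C=42 D=14 E=45] open={R3}
Step 6: reserve R4 A 2 -> on_hand[A=24 B=30 C=42 D=22 E=45] avail[A=22 B=30 C=42 D=14 E=45] open={R3,R4}
Step 7: commit R4 -> on_hand[A=22 B=30 C=42 D=22 E=45] avail[A=22 B=30 C=42 D=14 E=45] open={R3}
Step 8: commit R3 -> on_hand[A=22 B=30 C=42 D=14 E=45] avail[A=22 B=30 C=42 D=14 E=45] open={}
Step 9: reserve R5 E 2 -> on_hand[A=22 B=30 C=42 D=14 E=45] avail[A=22 B=30 C=42 D=14 E=43] open={R5}
Step 10: cancel R5 -> on_hand[A=22 B=30 C=42 D=14 E=45] avail[A=22 B=30 C=42 D=14 E=45] open={}
Step 11: reserve R6 B 9 -> on_hand[A=22 B=30 C=42 D=14 E=45] avail[A=22 B=21 C=42 D=14 E=45] open={R6}
Step 12: commit R6 -> on_hand[A=22 B=21 C=42 D=14 E=45] avail[A=22 B=21 C=42 D=14 E=45] open={}
Step 13: reserve R7 B 7 -> on_hand[A=22 B=21 C=42 D=14 E=45] avail[A=22 B=14 C=42 D=14 E=45] open={R7}
Step 14: cancel R7 -> on_hand[A=22 B=21 C=42 D=14 E=45] avail[A=22 B=21 C=42 D=14 E=45] open={}
Step 15: reserve R8 A 3 -> on_hand[A=22 B=21 C=42 D=14 E=45] avail[A=19 B=21 C=42 D=14 E=45] open={R8}
Step 16: reserve R9 E 9 -> on_hand[A=22 B=21 C=42 D=14 E=45] avail[A=19 B=21 C=42 D=14 E=36] open={R8,R9}
Final available[B] = 21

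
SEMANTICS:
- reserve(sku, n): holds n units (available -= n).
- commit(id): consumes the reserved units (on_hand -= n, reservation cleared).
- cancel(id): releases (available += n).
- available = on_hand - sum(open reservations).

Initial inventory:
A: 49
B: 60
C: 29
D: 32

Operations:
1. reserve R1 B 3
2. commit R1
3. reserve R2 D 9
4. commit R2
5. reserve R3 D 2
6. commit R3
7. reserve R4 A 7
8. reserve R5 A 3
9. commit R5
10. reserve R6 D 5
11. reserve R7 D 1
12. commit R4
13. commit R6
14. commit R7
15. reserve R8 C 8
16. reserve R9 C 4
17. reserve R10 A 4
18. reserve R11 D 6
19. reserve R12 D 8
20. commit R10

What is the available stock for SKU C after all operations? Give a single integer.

Step 1: reserve R1 B 3 -> on_hand[A=49 B=60 C=29 D=32] avail[A=49 B=57 C=29 D=32] open={R1}
Step 2: commit R1 -> on_hand[A=49 B=57 C=29 D=32] avail[A=49 B=57 C=29 D=32] open={}
Step 3: reserve R2 D 9 -> on_hand[A=49 B=57 C=29 D=32] avail[A=49 B=57 C=29 D=23] open={R2}
Step 4: commit R2 -> on_hand[A=49 B=57 C=29 D=23] avail[A=49 B=57 C=29 D=23] open={}
Step 5: reserve R3 D 2 -> on_hand[A=49 B=57 C=29 D=23] avail[A=49 B=57 C=29 D=21] open={R3}
Step 6: commit R3 -> on_hand[A=49 B=57 C=29 D=21] avail[A=49 B=57 C=29 D=21] open={}
Step 7: reserve R4 A 7 -> on_hand[A=49 B=57 C=29 D=21] avail[A=42 B=57 C=29 D=21] open={R4}
Step 8: reserve R5 A 3 -> on_hand[A=49 B=57 C=29 D=21] avail[A=39 B=57 C=29 D=21] open={R4,R5}
Step 9: commit R5 -> on_hand[A=46 B=57 C=29 D=21] avail[A=39 B=57 C=29 D=21] open={R4}
Step 10: reserve R6 D 5 -> on_hand[A=46 B=57 C=29 D=21] avail[A=39 B=57 C=29 D=16] open={R4,R6}
Step 11: reserve R7 D 1 -> on_hand[A=46 B=57 C=29 D=21] avail[A=39 B=57 C=29 D=15] open={R4,R6,R7}
Step 12: commit R4 -> on_hand[A=39 B=57 C=29 D=21] avail[A=39 B=57 C=29 D=15] open={R6,R7}
Step 13: commit R6 -> on_hand[A=39 B=57 C=29 D=16] avail[A=39 B=57 C=29 D=15] open={R7}
Step 14: commit R7 -> on_hand[A=39 B=57 C=29 D=15] avail[A=39 B=57 C=29 D=15] open={}
Step 15: reserve R8 C 8 -> on_hand[A=39 B=57 C=29 D=15] avail[A=39 B=57 C=21 D=15] open={R8}
Step 16: reserve R9 C 4 -> on_hand[A=39 B=57 C=29 D=15] avail[A=39 B=57 C=17 D=15] open={R8,R9}
Step 17: reserve R10 A 4 -> on_hand[A=39 B=57 C=29 D=15] avail[A=35 B=57 C=17 D=15] open={R10,R8,R9}
Step 18: reserve R11 D 6 -> on_hand[A=39 B=57 C=29 D=15] avail[A=35 B=57 C=17 D=9] open={R10,R11,R8,R9}
Step 19: reserve R12 D 8 -> on_hand[A=39 B=57 C=29 D=15] avail[A=35 B=57 C=17 D=1] open={R10,R11,R12,R8,R9}
Step 20: commit R10 -> on_hand[A=35 B=57 C=29 D=15] avail[A=35 B=57 C=17 D=1] open={R11,R12,R8,R9}
Final available[C] = 17

Answer: 17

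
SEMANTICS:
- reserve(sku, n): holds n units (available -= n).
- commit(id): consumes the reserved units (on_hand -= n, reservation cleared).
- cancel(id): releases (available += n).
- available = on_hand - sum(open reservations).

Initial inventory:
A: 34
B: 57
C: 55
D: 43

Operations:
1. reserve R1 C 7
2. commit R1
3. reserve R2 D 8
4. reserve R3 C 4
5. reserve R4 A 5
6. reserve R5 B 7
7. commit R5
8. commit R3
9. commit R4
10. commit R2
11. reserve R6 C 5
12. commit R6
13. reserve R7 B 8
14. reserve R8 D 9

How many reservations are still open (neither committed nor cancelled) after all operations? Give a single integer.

Step 1: reserve R1 C 7 -> on_hand[A=34 B=57 C=55 D=43] avail[A=34 B=57 C=48 D=43] open={R1}
Step 2: commit R1 -> on_hand[A=34 B=57 C=48 D=43] avail[A=34 B=57 C=48 D=43] open={}
Step 3: reserve R2 D 8 -> on_hand[A=34 B=57 C=48 D=43] avail[A=34 B=57 C=48 D=35] open={R2}
Step 4: reserve R3 C 4 -> on_hand[A=34 B=57 C=48 D=43] avail[A=34 B=57 C=44 D=35] open={R2,R3}
Step 5: reserve R4 A 5 -> on_hand[A=34 B=57 C=48 D=43] avail[A=29 B=57 C=44 D=35] open={R2,R3,R4}
Step 6: reserve R5 B 7 -> on_hand[A=34 B=57 C=48 D=43] avail[A=29 B=50 C=44 D=35] open={R2,R3,R4,R5}
Step 7: commit R5 -> on_hand[A=34 B=50 C=48 D=43] avail[A=29 B=50 C=44 D=35] open={R2,R3,R4}
Step 8: commit R3 -> on_hand[A=34 B=50 C=44 D=43] avail[A=29 B=50 C=44 D=35] open={R2,R4}
Step 9: commit R4 -> on_hand[A=29 B=50 C=44 D=43] avail[A=29 B=50 C=44 D=35] open={R2}
Step 10: commit R2 -> on_hand[A=29 B=50 C=44 D=35] avail[A=29 B=50 C=44 D=35] open={}
Step 11: reserve R6 C 5 -> on_hand[A=29 B=50 C=44 D=35] avail[A=29 B=50 C=39 D=35] open={R6}
Step 12: commit R6 -> on_hand[A=29 B=50 C=39 D=35] avail[A=29 B=50 C=39 D=35] open={}
Step 13: reserve R7 B 8 -> on_hand[A=29 B=50 C=39 D=35] avail[A=29 B=42 C=39 D=35] open={R7}
Step 14: reserve R8 D 9 -> on_hand[A=29 B=50 C=39 D=35] avail[A=29 B=42 C=39 D=26] open={R7,R8}
Open reservations: ['R7', 'R8'] -> 2

Answer: 2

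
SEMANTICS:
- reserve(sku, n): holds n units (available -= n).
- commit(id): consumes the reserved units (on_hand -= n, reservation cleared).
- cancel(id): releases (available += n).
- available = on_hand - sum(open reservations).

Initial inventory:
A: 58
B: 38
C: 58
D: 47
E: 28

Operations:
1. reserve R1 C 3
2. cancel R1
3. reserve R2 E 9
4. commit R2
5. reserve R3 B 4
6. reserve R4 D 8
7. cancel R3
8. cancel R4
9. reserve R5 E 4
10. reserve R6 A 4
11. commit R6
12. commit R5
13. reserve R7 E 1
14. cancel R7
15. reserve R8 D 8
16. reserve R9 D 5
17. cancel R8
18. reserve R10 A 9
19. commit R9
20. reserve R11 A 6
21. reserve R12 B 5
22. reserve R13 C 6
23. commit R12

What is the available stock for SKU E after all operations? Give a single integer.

Answer: 15

Derivation:
Step 1: reserve R1 C 3 -> on_hand[A=58 B=38 C=58 D=47 E=28] avail[A=58 B=38 C=55 D=47 E=28] open={R1}
Step 2: cancel R1 -> on_hand[A=58 B=38 C=58 D=47 E=28] avail[A=58 B=38 C=58 D=47 E=28] open={}
Step 3: reserve R2 E 9 -> on_hand[A=58 B=38 C=58 D=47 E=28] avail[A=58 B=38 C=58 D=47 E=19] open={R2}
Step 4: commit R2 -> on_hand[A=58 B=38 C=58 D=47 E=19] avail[A=58 B=38 C=58 D=47 E=19] open={}
Step 5: reserve R3 B 4 -> on_hand[A=58 B=38 C=58 D=47 E=19] avail[A=58 B=34 C=58 D=47 E=19] open={R3}
Step 6: reserve R4 D 8 -> on_hand[A=58 B=38 C=58 D=47 E=19] avail[A=58 B=34 C=58 D=39 E=19] open={R3,R4}
Step 7: cancel R3 -> on_hand[A=58 B=38 C=58 D=47 E=19] avail[A=58 B=38 C=58 D=39 E=19] open={R4}
Step 8: cancel R4 -> on_hand[A=58 B=38 C=58 D=47 E=19] avail[A=58 B=38 C=58 D=47 E=19] open={}
Step 9: reserve R5 E 4 -> on_hand[A=58 B=38 C=58 D=47 E=19] avail[A=58 B=38 C=58 D=47 E=15] open={R5}
Step 10: reserve R6 A 4 -> on_hand[A=58 B=38 C=58 D=47 E=19] avail[A=54 B=38 C=58 D=47 E=15] open={R5,R6}
Step 11: commit R6 -> on_hand[A=54 B=38 C=58 D=47 E=19] avail[A=54 B=38 C=58 D=47 E=15] open={R5}
Step 12: commit R5 -> on_hand[A=54 B=38 C=58 D=47 E=15] avail[A=54 B=38 C=58 D=47 E=15] open={}
Step 13: reserve R7 E 1 -> on_hand[A=54 B=38 C=58 D=47 E=15] avail[A=54 B=38 C=58 D=47 E=14] open={R7}
Step 14: cancel R7 -> on_hand[A=54 B=38 C=58 D=47 E=15] avail[A=54 B=38 C=58 D=47 E=15] open={}
Step 15: reserve R8 D 8 -> on_hand[A=54 B=38 C=58 D=47 E=15] avail[A=54 B=38 C=58 D=39 E=15] open={R8}
Step 16: reserve R9 D 5 -> on_hand[A=54 B=38 C=58 D=47 E=15] avail[A=54 B=38 C=58 D=34 E=15] open={R8,R9}
Step 17: cancel R8 -> on_hand[A=54 B=38 C=58 D=47 E=15] avail[A=54 B=38 C=58 D=42 E=15] open={R9}
Step 18: reserve R10 A 9 -> on_hand[A=54 B=38 C=58 D=47 E=15] avail[A=45 B=38 C=58 D=42 E=15] open={R10,R9}
Step 19: commit R9 -> on_hand[A=54 B=38 C=58 D=42 E=15] avail[A=45 B=38 C=58 D=42 E=15] open={R10}
Step 20: reserve R11 A 6 -> on_hand[A=54 B=38 C=58 D=42 E=15] avail[A=39 B=38 C=58 D=42 E=15] open={R10,R11}
Step 21: reserve R12 B 5 -> on_hand[A=54 B=38 C=58 D=42 E=15] avail[A=39 B=33 C=58 D=42 E=15] open={R10,R11,R12}
Step 22: reserve R13 C 6 -> on_hand[A=54 B=38 C=58 D=42 E=15] avail[A=39 B=33 C=52 D=42 E=15] open={R10,R11,R12,R13}
Step 23: commit R12 -> on_hand[A=54 B=33 C=58 D=42 E=15] avail[A=39 B=33 C=52 D=42 E=15] open={R10,R11,R13}
Final available[E] = 15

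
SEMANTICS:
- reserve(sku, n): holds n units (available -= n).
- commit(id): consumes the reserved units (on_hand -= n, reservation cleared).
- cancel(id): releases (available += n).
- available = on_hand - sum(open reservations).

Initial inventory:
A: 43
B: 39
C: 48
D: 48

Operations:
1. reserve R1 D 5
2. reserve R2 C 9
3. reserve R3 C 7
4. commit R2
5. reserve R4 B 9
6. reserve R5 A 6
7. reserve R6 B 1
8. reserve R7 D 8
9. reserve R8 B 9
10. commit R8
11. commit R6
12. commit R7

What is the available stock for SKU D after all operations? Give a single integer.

Answer: 35

Derivation:
Step 1: reserve R1 D 5 -> on_hand[A=43 B=39 C=48 D=48] avail[A=43 B=39 C=48 D=43] open={R1}
Step 2: reserve R2 C 9 -> on_hand[A=43 B=39 C=48 D=48] avail[A=43 B=39 C=39 D=43] open={R1,R2}
Step 3: reserve R3 C 7 -> on_hand[A=43 B=39 C=48 D=48] avail[A=43 B=39 C=32 D=43] open={R1,R2,R3}
Step 4: commit R2 -> on_hand[A=43 B=39 C=39 D=48] avail[A=43 B=39 C=32 D=43] open={R1,R3}
Step 5: reserve R4 B 9 -> on_hand[A=43 B=39 C=39 D=48] avail[A=43 B=30 C=32 D=43] open={R1,R3,R4}
Step 6: reserve R5 A 6 -> on_hand[A=43 B=39 C=39 D=48] avail[A=37 B=30 C=32 D=43] open={R1,R3,R4,R5}
Step 7: reserve R6 B 1 -> on_hand[A=43 B=39 C=39 D=48] avail[A=37 B=29 C=32 D=43] open={R1,R3,R4,R5,R6}
Step 8: reserve R7 D 8 -> on_hand[A=43 B=39 C=39 D=48] avail[A=37 B=29 C=32 D=35] open={R1,R3,R4,R5,R6,R7}
Step 9: reserve R8 B 9 -> on_hand[A=43 B=39 C=39 D=48] avail[A=37 B=20 C=32 D=35] open={R1,R3,R4,R5,R6,R7,R8}
Step 10: commit R8 -> on_hand[A=43 B=30 C=39 D=48] avail[A=37 B=20 C=32 D=35] open={R1,R3,R4,R5,R6,R7}
Step 11: commit R6 -> on_hand[A=43 B=29 C=39 D=48] avail[A=37 B=20 C=32 D=35] open={R1,R3,R4,R5,R7}
Step 12: commit R7 -> on_hand[A=43 B=29 C=39 D=40] avail[A=37 B=20 C=32 D=35] open={R1,R3,R4,R5}
Final available[D] = 35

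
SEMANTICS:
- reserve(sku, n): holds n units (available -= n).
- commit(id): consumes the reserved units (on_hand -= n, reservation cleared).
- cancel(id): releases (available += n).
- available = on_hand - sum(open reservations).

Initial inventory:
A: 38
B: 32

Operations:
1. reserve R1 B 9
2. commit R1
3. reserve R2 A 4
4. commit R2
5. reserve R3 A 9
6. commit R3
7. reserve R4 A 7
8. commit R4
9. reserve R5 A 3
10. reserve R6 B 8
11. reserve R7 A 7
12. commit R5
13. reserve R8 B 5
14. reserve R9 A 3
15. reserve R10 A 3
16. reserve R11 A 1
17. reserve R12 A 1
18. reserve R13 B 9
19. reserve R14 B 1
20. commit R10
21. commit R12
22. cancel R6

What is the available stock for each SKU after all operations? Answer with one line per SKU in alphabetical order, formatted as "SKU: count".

Step 1: reserve R1 B 9 -> on_hand[A=38 B=32] avail[A=38 B=23] open={R1}
Step 2: commit R1 -> on_hand[A=38 B=23] avail[A=38 B=23] open={}
Step 3: reserve R2 A 4 -> on_hand[A=38 B=23] avail[A=34 B=23] open={R2}
Step 4: commit R2 -> on_hand[A=34 B=23] avail[A=34 B=23] open={}
Step 5: reserve R3 A 9 -> on_hand[A=34 B=23] avail[A=25 B=23] open={R3}
Step 6: commit R3 -> on_hand[A=25 B=23] avail[A=25 B=23] open={}
Step 7: reserve R4 A 7 -> on_hand[A=25 B=23] avail[A=18 B=23] open={R4}
Step 8: commit R4 -> on_hand[A=18 B=23] avail[A=18 B=23] open={}
Step 9: reserve R5 A 3 -> on_hand[A=18 B=23] avail[A=15 B=23] open={R5}
Step 10: reserve R6 B 8 -> on_hand[A=18 B=23] avail[A=15 B=15] open={R5,R6}
Step 11: reserve R7 A 7 -> on_hand[A=18 B=23] avail[A=8 B=15] open={R5,R6,R7}
Step 12: commit R5 -> on_hand[A=15 B=23] avail[A=8 B=15] open={R6,R7}
Step 13: reserve R8 B 5 -> on_hand[A=15 B=23] avail[A=8 B=10] open={R6,R7,R8}
Step 14: reserve R9 A 3 -> on_hand[A=15 B=23] avail[A=5 B=10] open={R6,R7,R8,R9}
Step 15: reserve R10 A 3 -> on_hand[A=15 B=23] avail[A=2 B=10] open={R10,R6,R7,R8,R9}
Step 16: reserve R11 A 1 -> on_hand[A=15 B=23] avail[A=1 B=10] open={R10,R11,R6,R7,R8,R9}
Step 17: reserve R12 A 1 -> on_hand[A=15 B=23] avail[A=0 B=10] open={R10,R11,R12,R6,R7,R8,R9}
Step 18: reserve R13 B 9 -> on_hand[A=15 B=23] avail[A=0 B=1] open={R10,R11,R12,R13,R6,R7,R8,R9}
Step 19: reserve R14 B 1 -> on_hand[A=15 B=23] avail[A=0 B=0] open={R10,R11,R12,R13,R14,R6,R7,R8,R9}
Step 20: commit R10 -> on_hand[A=12 B=23] avail[A=0 B=0] open={R11,R12,R13,R14,R6,R7,R8,R9}
Step 21: commit R12 -> on_hand[A=11 B=23] avail[A=0 B=0] open={R11,R13,R14,R6,R7,R8,R9}
Step 22: cancel R6 -> on_hand[A=11 B=23] avail[A=0 B=8] open={R11,R13,R14,R7,R8,R9}

Answer: A: 0
B: 8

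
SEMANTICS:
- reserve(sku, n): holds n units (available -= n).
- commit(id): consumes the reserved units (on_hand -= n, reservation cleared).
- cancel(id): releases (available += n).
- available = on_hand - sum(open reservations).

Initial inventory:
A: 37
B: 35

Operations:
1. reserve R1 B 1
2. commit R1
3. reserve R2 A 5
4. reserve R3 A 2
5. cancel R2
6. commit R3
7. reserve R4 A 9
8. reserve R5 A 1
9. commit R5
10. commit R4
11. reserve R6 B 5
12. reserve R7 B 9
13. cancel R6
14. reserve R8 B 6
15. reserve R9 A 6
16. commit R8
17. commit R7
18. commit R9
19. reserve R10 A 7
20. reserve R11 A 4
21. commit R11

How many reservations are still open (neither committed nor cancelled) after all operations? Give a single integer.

Step 1: reserve R1 B 1 -> on_hand[A=37 B=35] avail[A=37 B=34] open={R1}
Step 2: commit R1 -> on_hand[A=37 B=34] avail[A=37 B=34] open={}
Step 3: reserve R2 A 5 -> on_hand[A=37 B=34] avail[A=32 B=34] open={R2}
Step 4: reserve R3 A 2 -> on_hand[A=37 B=34] avail[A=30 B=34] open={R2,R3}
Step 5: cancel R2 -> on_hand[A=37 B=34] avail[A=35 B=34] open={R3}
Step 6: commit R3 -> on_hand[A=35 B=34] avail[A=35 B=34] open={}
Step 7: reserve R4 A 9 -> on_hand[A=35 B=34] avail[A=26 B=34] open={R4}
Step 8: reserve R5 A 1 -> on_hand[A=35 B=34] avail[A=25 B=34] open={R4,R5}
Step 9: commit R5 -> on_hand[A=34 B=34] avail[A=25 B=34] open={R4}
Step 10: commit R4 -> on_hand[A=25 B=34] avail[A=25 B=34] open={}
Step 11: reserve R6 B 5 -> on_hand[A=25 B=34] avail[A=25 B=29] open={R6}
Step 12: reserve R7 B 9 -> on_hand[A=25 B=34] avail[A=25 B=20] open={R6,R7}
Step 13: cancel R6 -> on_hand[A=25 B=34] avail[A=25 B=25] open={R7}
Step 14: reserve R8 B 6 -> on_hand[A=25 B=34] avail[A=25 B=19] open={R7,R8}
Step 15: reserve R9 A 6 -> on_hand[A=25 B=34] avail[A=19 B=19] open={R7,R8,R9}
Step 16: commit R8 -> on_hand[A=25 B=28] avail[A=19 B=19] open={R7,R9}
Step 17: commit R7 -> on_hand[A=25 B=19] avail[A=19 B=19] open={R9}
Step 18: commit R9 -> on_hand[A=19 B=19] avail[A=19 B=19] open={}
Step 19: reserve R10 A 7 -> on_hand[A=19 B=19] avail[A=12 B=19] open={R10}
Step 20: reserve R11 A 4 -> on_hand[A=19 B=19] avail[A=8 B=19] open={R10,R11}
Step 21: commit R11 -> on_hand[A=15 B=19] avail[A=8 B=19] open={R10}
Open reservations: ['R10'] -> 1

Answer: 1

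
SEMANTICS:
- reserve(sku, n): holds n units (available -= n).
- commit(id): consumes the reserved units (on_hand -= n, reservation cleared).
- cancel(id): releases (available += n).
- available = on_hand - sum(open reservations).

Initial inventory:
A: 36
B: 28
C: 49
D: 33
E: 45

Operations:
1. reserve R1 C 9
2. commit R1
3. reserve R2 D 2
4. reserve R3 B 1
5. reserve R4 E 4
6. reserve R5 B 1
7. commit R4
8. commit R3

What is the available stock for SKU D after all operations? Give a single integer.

Answer: 31

Derivation:
Step 1: reserve R1 C 9 -> on_hand[A=36 B=28 C=49 D=33 E=45] avail[A=36 B=28 C=40 D=33 E=45] open={R1}
Step 2: commit R1 -> on_hand[A=36 B=28 C=40 D=33 E=45] avail[A=36 B=28 C=40 D=33 E=45] open={}
Step 3: reserve R2 D 2 -> on_hand[A=36 B=28 C=40 D=33 E=45] avail[A=36 B=28 C=40 D=31 E=45] open={R2}
Step 4: reserve R3 B 1 -> on_hand[A=36 B=28 C=40 D=33 E=45] avail[A=36 B=27 C=40 D=31 E=45] open={R2,R3}
Step 5: reserve R4 E 4 -> on_hand[A=36 B=28 C=40 D=33 E=45] avail[A=36 B=27 C=40 D=31 E=41] open={R2,R3,R4}
Step 6: reserve R5 B 1 -> on_hand[A=36 B=28 C=40 D=33 E=45] avail[A=36 B=26 C=40 D=31 E=41] open={R2,R3,R4,R5}
Step 7: commit R4 -> on_hand[A=36 B=28 C=40 D=33 E=41] avail[A=36 B=26 C=40 D=31 E=41] open={R2,R3,R5}
Step 8: commit R3 -> on_hand[A=36 B=27 C=40 D=33 E=41] avail[A=36 B=26 C=40 D=31 E=41] open={R2,R5}
Final available[D] = 31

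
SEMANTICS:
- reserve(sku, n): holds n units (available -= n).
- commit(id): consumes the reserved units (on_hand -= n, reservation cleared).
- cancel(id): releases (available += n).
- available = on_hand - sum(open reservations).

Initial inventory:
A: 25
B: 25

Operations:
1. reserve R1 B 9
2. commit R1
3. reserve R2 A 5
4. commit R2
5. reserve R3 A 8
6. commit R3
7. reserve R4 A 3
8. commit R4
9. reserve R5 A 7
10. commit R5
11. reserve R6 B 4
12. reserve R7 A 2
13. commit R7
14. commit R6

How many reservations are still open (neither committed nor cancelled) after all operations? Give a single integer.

Step 1: reserve R1 B 9 -> on_hand[A=25 B=25] avail[A=25 B=16] open={R1}
Step 2: commit R1 -> on_hand[A=25 B=16] avail[A=25 B=16] open={}
Step 3: reserve R2 A 5 -> on_hand[A=25 B=16] avail[A=20 B=16] open={R2}
Step 4: commit R2 -> on_hand[A=20 B=16] avail[A=20 B=16] open={}
Step 5: reserve R3 A 8 -> on_hand[A=20 B=16] avail[A=12 B=16] open={R3}
Step 6: commit R3 -> on_hand[A=12 B=16] avail[A=12 B=16] open={}
Step 7: reserve R4 A 3 -> on_hand[A=12 B=16] avail[A=9 B=16] open={R4}
Step 8: commit R4 -> on_hand[A=9 B=16] avail[A=9 B=16] open={}
Step 9: reserve R5 A 7 -> on_hand[A=9 B=16] avail[A=2 B=16] open={R5}
Step 10: commit R5 -> on_hand[A=2 B=16] avail[A=2 B=16] open={}
Step 11: reserve R6 B 4 -> on_hand[A=2 B=16] avail[A=2 B=12] open={R6}
Step 12: reserve R7 A 2 -> on_hand[A=2 B=16] avail[A=0 B=12] open={R6,R7}
Step 13: commit R7 -> on_hand[A=0 B=16] avail[A=0 B=12] open={R6}
Step 14: commit R6 -> on_hand[A=0 B=12] avail[A=0 B=12] open={}
Open reservations: [] -> 0

Answer: 0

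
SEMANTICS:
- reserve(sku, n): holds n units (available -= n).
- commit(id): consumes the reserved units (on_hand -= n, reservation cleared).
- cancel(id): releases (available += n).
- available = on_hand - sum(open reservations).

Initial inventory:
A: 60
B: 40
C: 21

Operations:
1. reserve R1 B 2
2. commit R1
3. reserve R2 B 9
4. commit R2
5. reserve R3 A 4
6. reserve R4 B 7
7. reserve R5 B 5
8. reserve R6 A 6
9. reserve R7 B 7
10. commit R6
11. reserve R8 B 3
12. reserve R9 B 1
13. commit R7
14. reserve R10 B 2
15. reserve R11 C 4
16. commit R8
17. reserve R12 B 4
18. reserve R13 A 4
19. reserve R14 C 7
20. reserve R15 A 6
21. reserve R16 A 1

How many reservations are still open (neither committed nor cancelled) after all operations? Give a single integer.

Answer: 11

Derivation:
Step 1: reserve R1 B 2 -> on_hand[A=60 B=40 C=21] avail[A=60 B=38 C=21] open={R1}
Step 2: commit R1 -> on_hand[A=60 B=38 C=21] avail[A=60 B=38 C=21] open={}
Step 3: reserve R2 B 9 -> on_hand[A=60 B=38 C=21] avail[A=60 B=29 C=21] open={R2}
Step 4: commit R2 -> on_hand[A=60 B=29 C=21] avail[A=60 B=29 C=21] open={}
Step 5: reserve R3 A 4 -> on_hand[A=60 B=29 C=21] avail[A=56 B=29 C=21] open={R3}
Step 6: reserve R4 B 7 -> on_hand[A=60 B=29 C=21] avail[A=56 B=22 C=21] open={R3,R4}
Step 7: reserve R5 B 5 -> on_hand[A=60 B=29 C=21] avail[A=56 B=17 C=21] open={R3,R4,R5}
Step 8: reserve R6 A 6 -> on_hand[A=60 B=29 C=21] avail[A=50 B=17 C=21] open={R3,R4,R5,R6}
Step 9: reserve R7 B 7 -> on_hand[A=60 B=29 C=21] avail[A=50 B=10 C=21] open={R3,R4,R5,R6,R7}
Step 10: commit R6 -> on_hand[A=54 B=29 C=21] avail[A=50 B=10 C=21] open={R3,R4,R5,R7}
Step 11: reserve R8 B 3 -> on_hand[A=54 B=29 C=21] avail[A=50 B=7 C=21] open={R3,R4,R5,R7,R8}
Step 12: reserve R9 B 1 -> on_hand[A=54 B=29 C=21] avail[A=50 B=6 C=21] open={R3,R4,R5,R7,R8,R9}
Step 13: commit R7 -> on_hand[A=54 B=22 C=21] avail[A=50 B=6 C=21] open={R3,R4,R5,R8,R9}
Step 14: reserve R10 B 2 -> on_hand[A=54 B=22 C=21] avail[A=50 B=4 C=21] open={R10,R3,R4,R5,R8,R9}
Step 15: reserve R11 C 4 -> on_hand[A=54 B=22 C=21] avail[A=50 B=4 C=17] open={R10,R11,R3,R4,R5,R8,R9}
Step 16: commit R8 -> on_hand[A=54 B=19 C=21] avail[A=50 B=4 C=17] open={R10,R11,R3,R4,R5,R9}
Step 17: reserve R12 B 4 -> on_hand[A=54 B=19 C=21] avail[A=50 B=0 C=17] open={R10,R11,R12,R3,R4,R5,R9}
Step 18: reserve R13 A 4 -> on_hand[A=54 B=19 C=21] avail[A=46 B=0 C=17] open={R10,R11,R12,R13,R3,R4,R5,R9}
Step 19: reserve R14 C 7 -> on_hand[A=54 B=19 C=21] avail[A=46 B=0 C=10] open={R10,R11,R12,R13,R14,R3,R4,R5,R9}
Step 20: reserve R15 A 6 -> on_hand[A=54 B=19 C=21] avail[A=40 B=0 C=10] open={R10,R11,R12,R13,R14,R15,R3,R4,R5,R9}
Step 21: reserve R16 A 1 -> on_hand[A=54 B=19 C=21] avail[A=39 B=0 C=10] open={R10,R11,R12,R13,R14,R15,R16,R3,R4,R5,R9}
Open reservations: ['R10', 'R11', 'R12', 'R13', 'R14', 'R15', 'R16', 'R3', 'R4', 'R5', 'R9'] -> 11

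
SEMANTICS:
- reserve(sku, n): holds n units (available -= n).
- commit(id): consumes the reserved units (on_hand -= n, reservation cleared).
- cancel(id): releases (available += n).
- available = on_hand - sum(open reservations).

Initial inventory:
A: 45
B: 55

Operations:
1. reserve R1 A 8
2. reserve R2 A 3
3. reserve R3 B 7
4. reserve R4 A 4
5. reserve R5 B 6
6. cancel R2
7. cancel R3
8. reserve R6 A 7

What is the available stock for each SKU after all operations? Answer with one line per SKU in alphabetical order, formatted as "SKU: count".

Step 1: reserve R1 A 8 -> on_hand[A=45 B=55] avail[A=37 B=55] open={R1}
Step 2: reserve R2 A 3 -> on_hand[A=45 B=55] avail[A=34 B=55] open={R1,R2}
Step 3: reserve R3 B 7 -> on_hand[A=45 B=55] avail[A=34 B=48] open={R1,R2,R3}
Step 4: reserve R4 A 4 -> on_hand[A=45 B=55] avail[A=30 B=48] open={R1,R2,R3,R4}
Step 5: reserve R5 B 6 -> on_hand[A=45 B=55] avail[A=30 B=42] open={R1,R2,R3,R4,R5}
Step 6: cancel R2 -> on_hand[A=45 B=55] avail[A=33 B=42] open={R1,R3,R4,R5}
Step 7: cancel R3 -> on_hand[A=45 B=55] avail[A=33 B=49] open={R1,R4,R5}
Step 8: reserve R6 A 7 -> on_hand[A=45 B=55] avail[A=26 B=49] open={R1,R4,R5,R6}

Answer: A: 26
B: 49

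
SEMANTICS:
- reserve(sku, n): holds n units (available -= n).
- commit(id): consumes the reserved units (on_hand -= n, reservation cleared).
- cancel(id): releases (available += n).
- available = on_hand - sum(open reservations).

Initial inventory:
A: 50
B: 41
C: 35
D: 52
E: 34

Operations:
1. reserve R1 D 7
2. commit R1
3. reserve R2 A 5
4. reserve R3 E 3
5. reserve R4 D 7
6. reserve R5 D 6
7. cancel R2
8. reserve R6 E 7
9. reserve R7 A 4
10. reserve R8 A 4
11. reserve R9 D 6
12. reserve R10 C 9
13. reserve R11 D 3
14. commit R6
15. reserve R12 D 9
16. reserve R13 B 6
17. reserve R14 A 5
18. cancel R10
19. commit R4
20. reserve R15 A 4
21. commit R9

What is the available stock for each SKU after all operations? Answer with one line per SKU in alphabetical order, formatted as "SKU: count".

Step 1: reserve R1 D 7 -> on_hand[A=50 B=41 C=35 D=52 E=34] avail[A=50 B=41 C=35 D=45 E=34] open={R1}
Step 2: commit R1 -> on_hand[A=50 B=41 C=35 D=45 E=34] avail[A=50 B=41 C=35 D=45 E=34] open={}
Step 3: reserve R2 A 5 -> on_hand[A=50 B=41 C=35 D=45 E=34] avail[A=45 B=41 C=35 D=45 E=34] open={R2}
Step 4: reserve R3 E 3 -> on_hand[A=50 B=41 C=35 D=45 E=34] avail[A=45 B=41 C=35 D=45 E=31] open={R2,R3}
Step 5: reserve R4 D 7 -> on_hand[A=50 B=41 C=35 D=45 E=34] avail[A=45 B=41 C=35 D=38 E=31] open={R2,R3,R4}
Step 6: reserve R5 D 6 -> on_hand[A=50 B=41 C=35 D=45 E=34] avail[A=45 B=41 C=35 D=32 E=31] open={R2,R3,R4,R5}
Step 7: cancel R2 -> on_hand[A=50 B=41 C=35 D=45 E=34] avail[A=50 B=41 C=35 D=32 E=31] open={R3,R4,R5}
Step 8: reserve R6 E 7 -> on_hand[A=50 B=41 C=35 D=45 E=34] avail[A=50 B=41 C=35 D=32 E=24] open={R3,R4,R5,R6}
Step 9: reserve R7 A 4 -> on_hand[A=50 B=41 C=35 D=45 E=34] avail[A=46 B=41 C=35 D=32 E=24] open={R3,R4,R5,R6,R7}
Step 10: reserve R8 A 4 -> on_hand[A=50 B=41 C=35 D=45 E=34] avail[A=42 B=41 C=35 D=32 E=24] open={R3,R4,R5,R6,R7,R8}
Step 11: reserve R9 D 6 -> on_hand[A=50 B=41 C=35 D=45 E=34] avail[A=42 B=41 C=35 D=26 E=24] open={R3,R4,R5,R6,R7,R8,R9}
Step 12: reserve R10 C 9 -> on_hand[A=50 B=41 C=35 D=45 E=34] avail[A=42 B=41 C=26 D=26 E=24] open={R10,R3,R4,R5,R6,R7,R8,R9}
Step 13: reserve R11 D 3 -> on_hand[A=50 B=41 C=35 D=45 E=34] avail[A=42 B=41 C=26 D=23 E=24] open={R10,R11,R3,R4,R5,R6,R7,R8,R9}
Step 14: commit R6 -> on_hand[A=50 B=41 C=35 D=45 E=27] avail[A=42 B=41 C=26 D=23 E=24] open={R10,R11,R3,R4,R5,R7,R8,R9}
Step 15: reserve R12 D 9 -> on_hand[A=50 B=41 C=35 D=45 E=27] avail[A=42 B=41 C=26 D=14 E=24] open={R10,R11,R12,R3,R4,R5,R7,R8,R9}
Step 16: reserve R13 B 6 -> on_hand[A=50 B=41 C=35 D=45 E=27] avail[A=42 B=35 C=26 D=14 E=24] open={R10,R11,R12,R13,R3,R4,R5,R7,R8,R9}
Step 17: reserve R14 A 5 -> on_hand[A=50 B=41 C=35 D=45 E=27] avail[A=37 B=35 C=26 D=14 E=24] open={R10,R11,R12,R13,R14,R3,R4,R5,R7,R8,R9}
Step 18: cancel R10 -> on_hand[A=50 B=41 C=35 D=45 E=27] avail[A=37 B=35 C=35 D=14 E=24] open={R11,R12,R13,R14,R3,R4,R5,R7,R8,R9}
Step 19: commit R4 -> on_hand[A=50 B=41 C=35 D=38 E=27] avail[A=37 B=35 C=35 D=14 E=24] open={R11,R12,R13,R14,R3,R5,R7,R8,R9}
Step 20: reserve R15 A 4 -> on_hand[A=50 B=41 C=35 D=38 E=27] avail[A=33 B=35 C=35 D=14 E=24] open={R11,R12,R13,R14,R15,R3,R5,R7,R8,R9}
Step 21: commit R9 -> on_hand[A=50 B=41 C=35 D=32 E=27] avail[A=33 B=35 C=35 D=14 E=24] open={R11,R12,R13,R14,R15,R3,R5,R7,R8}

Answer: A: 33
B: 35
C: 35
D: 14
E: 24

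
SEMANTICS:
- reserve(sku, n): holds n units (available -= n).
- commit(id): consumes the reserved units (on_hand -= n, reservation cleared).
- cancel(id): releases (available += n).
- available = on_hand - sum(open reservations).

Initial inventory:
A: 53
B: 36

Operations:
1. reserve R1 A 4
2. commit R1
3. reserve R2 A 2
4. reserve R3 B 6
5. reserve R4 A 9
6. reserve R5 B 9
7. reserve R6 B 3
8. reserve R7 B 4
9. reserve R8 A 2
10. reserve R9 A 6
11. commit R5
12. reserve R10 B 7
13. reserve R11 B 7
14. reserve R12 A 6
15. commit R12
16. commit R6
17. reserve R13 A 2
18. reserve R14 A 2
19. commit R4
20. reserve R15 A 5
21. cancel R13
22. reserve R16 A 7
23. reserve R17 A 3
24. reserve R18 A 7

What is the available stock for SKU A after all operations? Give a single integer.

Step 1: reserve R1 A 4 -> on_hand[A=53 B=36] avail[A=49 B=36] open={R1}
Step 2: commit R1 -> on_hand[A=49 B=36] avail[A=49 B=36] open={}
Step 3: reserve R2 A 2 -> on_hand[A=49 B=36] avail[A=47 B=36] open={R2}
Step 4: reserve R3 B 6 -> on_hand[A=49 B=36] avail[A=47 B=30] open={R2,R3}
Step 5: reserve R4 A 9 -> on_hand[A=49 B=36] avail[A=38 B=30] open={R2,R3,R4}
Step 6: reserve R5 B 9 -> on_hand[A=49 B=36] avail[A=38 B=21] open={R2,R3,R4,R5}
Step 7: reserve R6 B 3 -> on_hand[A=49 B=36] avail[A=38 B=18] open={R2,R3,R4,R5,R6}
Step 8: reserve R7 B 4 -> on_hand[A=49 B=36] avail[A=38 B=14] open={R2,R3,R4,R5,R6,R7}
Step 9: reserve R8 A 2 -> on_hand[A=49 B=36] avail[A=36 B=14] open={R2,R3,R4,R5,R6,R7,R8}
Step 10: reserve R9 A 6 -> on_hand[A=49 B=36] avail[A=30 B=14] open={R2,R3,R4,R5,R6,R7,R8,R9}
Step 11: commit R5 -> on_hand[A=49 B=27] avail[A=30 B=14] open={R2,R3,R4,R6,R7,R8,R9}
Step 12: reserve R10 B 7 -> on_hand[A=49 B=27] avail[A=30 B=7] open={R10,R2,R3,R4,R6,R7,R8,R9}
Step 13: reserve R11 B 7 -> on_hand[A=49 B=27] avail[A=30 B=0] open={R10,R11,R2,R3,R4,R6,R7,R8,R9}
Step 14: reserve R12 A 6 -> on_hand[A=49 B=27] avail[A=24 B=0] open={R10,R11,R12,R2,R3,R4,R6,R7,R8,R9}
Step 15: commit R12 -> on_hand[A=43 B=27] avail[A=24 B=0] open={R10,R11,R2,R3,R4,R6,R7,R8,R9}
Step 16: commit R6 -> on_hand[A=43 B=24] avail[A=24 B=0] open={R10,R11,R2,R3,R4,R7,R8,R9}
Step 17: reserve R13 A 2 -> on_hand[A=43 B=24] avail[A=22 B=0] open={R10,R11,R13,R2,R3,R4,R7,R8,R9}
Step 18: reserve R14 A 2 -> on_hand[A=43 B=24] avail[A=20 B=0] open={R10,R11,R13,R14,R2,R3,R4,R7,R8,R9}
Step 19: commit R4 -> on_hand[A=34 B=24] avail[A=20 B=0] open={R10,R11,R13,R14,R2,R3,R7,R8,R9}
Step 20: reserve R15 A 5 -> on_hand[A=34 B=24] avail[A=15 B=0] open={R10,R11,R13,R14,R15,R2,R3,R7,R8,R9}
Step 21: cancel R13 -> on_hand[A=34 B=24] avail[A=17 B=0] open={R10,R11,R14,R15,R2,R3,R7,R8,R9}
Step 22: reserve R16 A 7 -> on_hand[A=34 B=24] avail[A=10 B=0] open={R10,R11,R14,R15,R16,R2,R3,R7,R8,R9}
Step 23: reserve R17 A 3 -> on_hand[A=34 B=24] avail[A=7 B=0] open={R10,R11,R14,R15,R16,R17,R2,R3,R7,R8,R9}
Step 24: reserve R18 A 7 -> on_hand[A=34 B=24] avail[A=0 B=0] open={R10,R11,R14,R15,R16,R17,R18,R2,R3,R7,R8,R9}
Final available[A] = 0

Answer: 0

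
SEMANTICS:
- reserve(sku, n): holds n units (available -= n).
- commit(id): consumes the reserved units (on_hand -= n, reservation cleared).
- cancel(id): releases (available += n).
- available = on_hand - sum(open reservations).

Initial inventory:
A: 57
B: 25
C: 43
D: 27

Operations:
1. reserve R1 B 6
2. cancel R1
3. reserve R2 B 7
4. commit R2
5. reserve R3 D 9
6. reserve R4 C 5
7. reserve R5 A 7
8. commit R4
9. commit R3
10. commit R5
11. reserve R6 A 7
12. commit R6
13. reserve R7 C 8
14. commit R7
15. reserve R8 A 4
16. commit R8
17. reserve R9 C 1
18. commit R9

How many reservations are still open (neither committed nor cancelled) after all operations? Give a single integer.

Step 1: reserve R1 B 6 -> on_hand[A=57 B=25 C=43 D=27] avail[A=57 B=19 C=43 D=27] open={R1}
Step 2: cancel R1 -> on_hand[A=57 B=25 C=43 D=27] avail[A=57 B=25 C=43 D=27] open={}
Step 3: reserve R2 B 7 -> on_hand[A=57 B=25 C=43 D=27] avail[A=57 B=18 C=43 D=27] open={R2}
Step 4: commit R2 -> on_hand[A=57 B=18 C=43 D=27] avail[A=57 B=18 C=43 D=27] open={}
Step 5: reserve R3 D 9 -> on_hand[A=57 B=18 C=43 D=27] avail[A=57 B=18 C=43 D=18] open={R3}
Step 6: reserve R4 C 5 -> on_hand[A=57 B=18 C=43 D=27] avail[A=57 B=18 C=38 D=18] open={R3,R4}
Step 7: reserve R5 A 7 -> on_hand[A=57 B=18 C=43 D=27] avail[A=50 B=18 C=38 D=18] open={R3,R4,R5}
Step 8: commit R4 -> on_hand[A=57 B=18 C=38 D=27] avail[A=50 B=18 C=38 D=18] open={R3,R5}
Step 9: commit R3 -> on_hand[A=57 B=18 C=38 D=18] avail[A=50 B=18 C=38 D=18] open={R5}
Step 10: commit R5 -> on_hand[A=50 B=18 C=38 D=18] avail[A=50 B=18 C=38 D=18] open={}
Step 11: reserve R6 A 7 -> on_hand[A=50 B=18 C=38 D=18] avail[A=43 B=18 C=38 D=18] open={R6}
Step 12: commit R6 -> on_hand[A=43 B=18 C=38 D=18] avail[A=43 B=18 C=38 D=18] open={}
Step 13: reserve R7 C 8 -> on_hand[A=43 B=18 C=38 D=18] avail[A=43 B=18 C=30 D=18] open={R7}
Step 14: commit R7 -> on_hand[A=43 B=18 C=30 D=18] avail[A=43 B=18 C=30 D=18] open={}
Step 15: reserve R8 A 4 -> on_hand[A=43 B=18 C=30 D=18] avail[A=39 B=18 C=30 D=18] open={R8}
Step 16: commit R8 -> on_hand[A=39 B=18 C=30 D=18] avail[A=39 B=18 C=30 D=18] open={}
Step 17: reserve R9 C 1 -> on_hand[A=39 B=18 C=30 D=18] avail[A=39 B=18 C=29 D=18] open={R9}
Step 18: commit R9 -> on_hand[A=39 B=18 C=29 D=18] avail[A=39 B=18 C=29 D=18] open={}
Open reservations: [] -> 0

Answer: 0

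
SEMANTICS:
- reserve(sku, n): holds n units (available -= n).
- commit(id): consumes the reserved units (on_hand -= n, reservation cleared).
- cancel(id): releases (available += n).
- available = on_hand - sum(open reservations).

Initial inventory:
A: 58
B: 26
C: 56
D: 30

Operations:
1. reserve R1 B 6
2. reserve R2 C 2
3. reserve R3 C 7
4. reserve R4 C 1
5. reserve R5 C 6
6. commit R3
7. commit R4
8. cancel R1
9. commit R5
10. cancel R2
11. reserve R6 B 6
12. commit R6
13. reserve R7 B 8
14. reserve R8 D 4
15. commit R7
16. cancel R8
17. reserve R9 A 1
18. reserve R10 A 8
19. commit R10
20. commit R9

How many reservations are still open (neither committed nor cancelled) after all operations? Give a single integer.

Step 1: reserve R1 B 6 -> on_hand[A=58 B=26 C=56 D=30] avail[A=58 B=20 C=56 D=30] open={R1}
Step 2: reserve R2 C 2 -> on_hand[A=58 B=26 C=56 D=30] avail[A=58 B=20 C=54 D=30] open={R1,R2}
Step 3: reserve R3 C 7 -> on_hand[A=58 B=26 C=56 D=30] avail[A=58 B=20 C=47 D=30] open={R1,R2,R3}
Step 4: reserve R4 C 1 -> on_hand[A=58 B=26 C=56 D=30] avail[A=58 B=20 C=46 D=30] open={R1,R2,R3,R4}
Step 5: reserve R5 C 6 -> on_hand[A=58 B=26 C=56 D=30] avail[A=58 B=20 C=40 D=30] open={R1,R2,R3,R4,R5}
Step 6: commit R3 -> on_hand[A=58 B=26 C=49 D=30] avail[A=58 B=20 C=40 D=30] open={R1,R2,R4,R5}
Step 7: commit R4 -> on_hand[A=58 B=26 C=48 D=30] avail[A=58 B=20 C=40 D=30] open={R1,R2,R5}
Step 8: cancel R1 -> on_hand[A=58 B=26 C=48 D=30] avail[A=58 B=26 C=40 D=30] open={R2,R5}
Step 9: commit R5 -> on_hand[A=58 B=26 C=42 D=30] avail[A=58 B=26 C=40 D=30] open={R2}
Step 10: cancel R2 -> on_hand[A=58 B=26 C=42 D=30] avail[A=58 B=26 C=42 D=30] open={}
Step 11: reserve R6 B 6 -> on_hand[A=58 B=26 C=42 D=30] avail[A=58 B=20 C=42 D=30] open={R6}
Step 12: commit R6 -> on_hand[A=58 B=20 C=42 D=30] avail[A=58 B=20 C=42 D=30] open={}
Step 13: reserve R7 B 8 -> on_hand[A=58 B=20 C=42 D=30] avail[A=58 B=12 C=42 D=30] open={R7}
Step 14: reserve R8 D 4 -> on_hand[A=58 B=20 C=42 D=30] avail[A=58 B=12 C=42 D=26] open={R7,R8}
Step 15: commit R7 -> on_hand[A=58 B=12 C=42 D=30] avail[A=58 B=12 C=42 D=26] open={R8}
Step 16: cancel R8 -> on_hand[A=58 B=12 C=42 D=30] avail[A=58 B=12 C=42 D=30] open={}
Step 17: reserve R9 A 1 -> on_hand[A=58 B=12 C=42 D=30] avail[A=57 B=12 C=42 D=30] open={R9}
Step 18: reserve R10 A 8 -> on_hand[A=58 B=12 C=42 D=30] avail[A=49 B=12 C=42 D=30] open={R10,R9}
Step 19: commit R10 -> on_hand[A=50 B=12 C=42 D=30] avail[A=49 B=12 C=42 D=30] open={R9}
Step 20: commit R9 -> on_hand[A=49 B=12 C=42 D=30] avail[A=49 B=12 C=42 D=30] open={}
Open reservations: [] -> 0

Answer: 0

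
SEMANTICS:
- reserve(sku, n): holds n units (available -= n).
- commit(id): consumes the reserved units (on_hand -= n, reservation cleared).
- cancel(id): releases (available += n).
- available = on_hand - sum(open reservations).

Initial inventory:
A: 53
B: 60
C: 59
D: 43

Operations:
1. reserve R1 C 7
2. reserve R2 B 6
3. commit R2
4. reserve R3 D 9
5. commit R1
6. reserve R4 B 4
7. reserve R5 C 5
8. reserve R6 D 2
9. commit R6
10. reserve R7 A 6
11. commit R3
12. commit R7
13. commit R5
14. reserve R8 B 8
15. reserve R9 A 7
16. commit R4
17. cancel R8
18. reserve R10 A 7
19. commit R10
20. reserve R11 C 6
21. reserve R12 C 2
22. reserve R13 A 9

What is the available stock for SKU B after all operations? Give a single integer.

Step 1: reserve R1 C 7 -> on_hand[A=53 B=60 C=59 D=43] avail[A=53 B=60 C=52 D=43] open={R1}
Step 2: reserve R2 B 6 -> on_hand[A=53 B=60 C=59 D=43] avail[A=53 B=54 C=52 D=43] open={R1,R2}
Step 3: commit R2 -> on_hand[A=53 B=54 C=59 D=43] avail[A=53 B=54 C=52 D=43] open={R1}
Step 4: reserve R3 D 9 -> on_hand[A=53 B=54 C=59 D=43] avail[A=53 B=54 C=52 D=34] open={R1,R3}
Step 5: commit R1 -> on_hand[A=53 B=54 C=52 D=43] avail[A=53 B=54 C=52 D=34] open={R3}
Step 6: reserve R4 B 4 -> on_hand[A=53 B=54 C=52 D=43] avail[A=53 B=50 C=52 D=34] open={R3,R4}
Step 7: reserve R5 C 5 -> on_hand[A=53 B=54 C=52 D=43] avail[A=53 B=50 C=47 D=34] open={R3,R4,R5}
Step 8: reserve R6 D 2 -> on_hand[A=53 B=54 C=52 D=43] avail[A=53 B=50 C=47 D=32] open={R3,R4,R5,R6}
Step 9: commit R6 -> on_hand[A=53 B=54 C=52 D=41] avail[A=53 B=50 C=47 D=32] open={R3,R4,R5}
Step 10: reserve R7 A 6 -> on_hand[A=53 B=54 C=52 D=41] avail[A=47 B=50 C=47 D=32] open={R3,R4,R5,R7}
Step 11: commit R3 -> on_hand[A=53 B=54 C=52 D=32] avail[A=47 B=50 C=47 D=32] open={R4,R5,R7}
Step 12: commit R7 -> on_hand[A=47 B=54 C=52 D=32] avail[A=47 B=50 C=47 D=32] open={R4,R5}
Step 13: commit R5 -> on_hand[A=47 B=54 C=47 D=32] avail[A=47 B=50 C=47 D=32] open={R4}
Step 14: reserve R8 B 8 -> on_hand[A=47 B=54 C=47 D=32] avail[A=47 B=42 C=47 D=32] open={R4,R8}
Step 15: reserve R9 A 7 -> on_hand[A=47 B=54 C=47 D=32] avail[A=40 B=42 C=47 D=32] open={R4,R8,R9}
Step 16: commit R4 -> on_hand[A=47 B=50 C=47 D=32] avail[A=40 B=42 C=47 D=32] open={R8,R9}
Step 17: cancel R8 -> on_hand[A=47 B=50 C=47 D=32] avail[A=40 B=50 C=47 D=32] open={R9}
Step 18: reserve R10 A 7 -> on_hand[A=47 B=50 C=47 D=32] avail[A=33 B=50 C=47 D=32] open={R10,R9}
Step 19: commit R10 -> on_hand[A=40 B=50 C=47 D=32] avail[A=33 B=50 C=47 D=32] open={R9}
Step 20: reserve R11 C 6 -> on_hand[A=40 B=50 C=47 D=32] avail[A=33 B=50 C=41 D=32] open={R11,R9}
Step 21: reserve R12 C 2 -> on_hand[A=40 B=50 C=47 D=32] avail[A=33 B=50 C=39 D=32] open={R11,R12,R9}
Step 22: reserve R13 A 9 -> on_hand[A=40 B=50 C=47 D=32] avail[A=24 B=50 C=39 D=32] open={R11,R12,R13,R9}
Final available[B] = 50

Answer: 50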